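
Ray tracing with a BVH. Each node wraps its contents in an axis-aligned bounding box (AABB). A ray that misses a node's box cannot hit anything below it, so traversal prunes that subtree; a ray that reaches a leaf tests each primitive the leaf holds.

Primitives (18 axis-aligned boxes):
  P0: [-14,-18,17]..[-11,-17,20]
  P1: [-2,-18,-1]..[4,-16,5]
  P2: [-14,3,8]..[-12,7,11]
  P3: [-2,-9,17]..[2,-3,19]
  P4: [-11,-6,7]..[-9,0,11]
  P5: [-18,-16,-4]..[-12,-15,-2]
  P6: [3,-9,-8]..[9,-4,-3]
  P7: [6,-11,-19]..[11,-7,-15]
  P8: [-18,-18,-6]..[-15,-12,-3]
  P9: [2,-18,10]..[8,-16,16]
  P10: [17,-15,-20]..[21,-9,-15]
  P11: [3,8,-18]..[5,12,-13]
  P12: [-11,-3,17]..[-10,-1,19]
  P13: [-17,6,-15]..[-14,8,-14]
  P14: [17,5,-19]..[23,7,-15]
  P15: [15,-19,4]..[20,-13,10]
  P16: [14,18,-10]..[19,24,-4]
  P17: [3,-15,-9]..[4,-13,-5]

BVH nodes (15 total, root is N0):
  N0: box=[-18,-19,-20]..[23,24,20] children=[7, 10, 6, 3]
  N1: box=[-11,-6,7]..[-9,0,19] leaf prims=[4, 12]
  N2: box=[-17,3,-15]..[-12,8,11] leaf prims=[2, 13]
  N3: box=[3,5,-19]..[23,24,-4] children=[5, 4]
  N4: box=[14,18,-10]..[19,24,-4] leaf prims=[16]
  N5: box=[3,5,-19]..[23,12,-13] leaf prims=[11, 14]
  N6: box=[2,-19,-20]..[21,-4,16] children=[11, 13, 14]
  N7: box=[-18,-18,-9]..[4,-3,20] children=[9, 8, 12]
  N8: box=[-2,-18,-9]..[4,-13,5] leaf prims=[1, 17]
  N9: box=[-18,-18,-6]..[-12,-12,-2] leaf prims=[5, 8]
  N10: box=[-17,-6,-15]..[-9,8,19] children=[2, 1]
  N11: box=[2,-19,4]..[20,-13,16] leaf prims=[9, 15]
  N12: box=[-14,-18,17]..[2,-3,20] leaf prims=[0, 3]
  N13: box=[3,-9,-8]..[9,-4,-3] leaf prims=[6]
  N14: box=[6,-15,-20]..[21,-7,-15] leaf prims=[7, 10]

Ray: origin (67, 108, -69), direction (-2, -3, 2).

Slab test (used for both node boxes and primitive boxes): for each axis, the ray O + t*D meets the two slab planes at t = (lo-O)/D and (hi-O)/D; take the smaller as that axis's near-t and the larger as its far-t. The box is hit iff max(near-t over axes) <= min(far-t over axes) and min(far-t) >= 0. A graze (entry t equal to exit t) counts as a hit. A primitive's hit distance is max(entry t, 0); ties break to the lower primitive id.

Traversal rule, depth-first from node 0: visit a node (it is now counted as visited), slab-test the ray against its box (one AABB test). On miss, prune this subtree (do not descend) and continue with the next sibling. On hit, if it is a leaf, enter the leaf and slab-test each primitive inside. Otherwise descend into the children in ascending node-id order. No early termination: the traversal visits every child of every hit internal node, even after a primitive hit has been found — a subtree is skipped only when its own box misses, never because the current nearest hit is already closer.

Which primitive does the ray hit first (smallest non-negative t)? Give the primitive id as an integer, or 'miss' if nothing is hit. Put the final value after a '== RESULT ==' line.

Walk:
N0 x:[22,85/2] y:[28,127/3] z:[49/2,89/2] -> hit [28,127/3], descend [3, 6, 7, 10]
  N3 x:[22,32] y:[28,103/3] z:[25,65/2] -> hit [28,32], descend [4, 5]
    N4 x:[24,53/2] y:[28,30] z:[59/2,65/2] -> miss, prune
    N5 x:[22,32] y:[32,103/3] z:[25,28] -> miss, prune
  N6 x:[23,65/2] y:[112/3,127/3] z:[49/2,85/2] -> miss, prune
  N7 x:[63/2,85/2] y:[37,42] z:[30,89/2] -> hit [37,42], descend [8, 9, 12]
    N8 x:[63/2,69/2] y:[121/3,42] z:[30,37] -> miss, prune
    N9 x:[79/2,85/2] y:[40,42] z:[63/2,67/2] -> miss, prune
    N12 x:[65/2,81/2] y:[37,42] z:[43,89/2] -> miss, prune
  N10 x:[38,42] y:[100/3,38] z:[27,44] -> hit [38,38], descend [1, 2]
    N1 x:[38,39] y:[36,38] z:[38,44] -> hit [38,38] leaf, test {P4@t=38, P12(miss)}
    N2 x:[79/2,42] y:[100/3,35] z:[27,40] -> miss, prune

12 AABB tests over nodes [0, 3, 4, 5, 6, 7, 8, 9, 12, 10, 1, 2]; 1 leaf entered; closest P4.

== RESULT ==
4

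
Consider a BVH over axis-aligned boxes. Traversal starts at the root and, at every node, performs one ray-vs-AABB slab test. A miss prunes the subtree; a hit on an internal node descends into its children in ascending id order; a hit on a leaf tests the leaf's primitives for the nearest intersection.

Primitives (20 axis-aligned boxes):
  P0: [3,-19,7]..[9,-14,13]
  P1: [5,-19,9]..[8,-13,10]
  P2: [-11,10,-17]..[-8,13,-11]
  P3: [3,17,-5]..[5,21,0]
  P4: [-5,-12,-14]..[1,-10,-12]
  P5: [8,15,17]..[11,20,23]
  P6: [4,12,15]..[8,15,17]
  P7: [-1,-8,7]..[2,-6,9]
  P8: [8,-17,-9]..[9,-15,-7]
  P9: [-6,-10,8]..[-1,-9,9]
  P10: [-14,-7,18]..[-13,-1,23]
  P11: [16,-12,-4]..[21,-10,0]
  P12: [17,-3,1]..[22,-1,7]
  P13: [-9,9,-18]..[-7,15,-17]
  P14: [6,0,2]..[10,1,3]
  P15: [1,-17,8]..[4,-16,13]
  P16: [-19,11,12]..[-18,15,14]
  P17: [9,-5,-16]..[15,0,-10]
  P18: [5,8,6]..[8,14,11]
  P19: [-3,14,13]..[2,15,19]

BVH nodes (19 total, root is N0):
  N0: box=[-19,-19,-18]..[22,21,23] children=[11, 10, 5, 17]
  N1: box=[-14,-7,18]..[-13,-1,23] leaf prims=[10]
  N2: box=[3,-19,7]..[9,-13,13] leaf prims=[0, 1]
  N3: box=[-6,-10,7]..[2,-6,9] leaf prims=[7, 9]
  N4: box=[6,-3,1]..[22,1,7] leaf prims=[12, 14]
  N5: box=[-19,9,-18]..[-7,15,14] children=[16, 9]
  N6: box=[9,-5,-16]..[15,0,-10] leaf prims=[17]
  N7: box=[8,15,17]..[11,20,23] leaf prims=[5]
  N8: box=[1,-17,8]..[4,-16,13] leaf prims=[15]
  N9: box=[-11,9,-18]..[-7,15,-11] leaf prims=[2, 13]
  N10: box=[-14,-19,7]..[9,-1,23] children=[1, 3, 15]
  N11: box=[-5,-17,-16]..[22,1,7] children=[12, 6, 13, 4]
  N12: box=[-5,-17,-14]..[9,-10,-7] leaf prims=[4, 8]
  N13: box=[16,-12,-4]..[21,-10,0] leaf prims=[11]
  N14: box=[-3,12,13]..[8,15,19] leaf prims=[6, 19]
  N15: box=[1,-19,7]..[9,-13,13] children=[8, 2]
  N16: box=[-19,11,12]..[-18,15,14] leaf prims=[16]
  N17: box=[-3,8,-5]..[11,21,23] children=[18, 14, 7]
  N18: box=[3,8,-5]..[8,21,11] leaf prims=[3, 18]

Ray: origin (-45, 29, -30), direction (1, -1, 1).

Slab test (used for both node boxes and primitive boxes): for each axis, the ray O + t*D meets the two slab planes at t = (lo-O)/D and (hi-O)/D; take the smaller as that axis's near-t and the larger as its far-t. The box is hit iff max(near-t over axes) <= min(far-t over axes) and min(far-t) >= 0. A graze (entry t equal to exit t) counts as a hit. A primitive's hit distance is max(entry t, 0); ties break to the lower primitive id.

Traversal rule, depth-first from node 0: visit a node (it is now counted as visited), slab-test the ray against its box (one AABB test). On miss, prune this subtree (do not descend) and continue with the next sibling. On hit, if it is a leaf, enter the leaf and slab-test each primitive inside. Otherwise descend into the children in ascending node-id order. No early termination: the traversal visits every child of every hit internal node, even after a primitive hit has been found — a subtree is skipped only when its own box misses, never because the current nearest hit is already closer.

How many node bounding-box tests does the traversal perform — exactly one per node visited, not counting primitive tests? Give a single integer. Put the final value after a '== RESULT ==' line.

Trace the traversal:
N0 x:[26,67] y:[8,48] z:[12,53] -> hit [26,48], descend [5, 10, 11, 17]
  N5 x:[26,38] y:[14,20] z:[12,44] -> miss, prune
  N10 x:[31,54] y:[30,48] z:[37,53] -> hit [37,48], descend [1, 3, 15]
    N1 x:[31,32] y:[30,36] z:[48,53] -> miss, prune
    N3 x:[39,47] y:[35,39] z:[37,39] -> hit [39,39] leaf, test {P7(miss), P9@t=39}
    N15 x:[46,54] y:[42,48] z:[37,43] -> miss, prune
  N11 x:[40,67] y:[28,46] z:[14,37] -> miss, prune
  N17 x:[42,56] y:[8,21] z:[25,53] -> miss, prune

Summary -> nodes [0, 5, 10, 1, 3, 15, 11, 17]; box-tests=8; leaf-entries=1; first=P9

== RESULT ==
8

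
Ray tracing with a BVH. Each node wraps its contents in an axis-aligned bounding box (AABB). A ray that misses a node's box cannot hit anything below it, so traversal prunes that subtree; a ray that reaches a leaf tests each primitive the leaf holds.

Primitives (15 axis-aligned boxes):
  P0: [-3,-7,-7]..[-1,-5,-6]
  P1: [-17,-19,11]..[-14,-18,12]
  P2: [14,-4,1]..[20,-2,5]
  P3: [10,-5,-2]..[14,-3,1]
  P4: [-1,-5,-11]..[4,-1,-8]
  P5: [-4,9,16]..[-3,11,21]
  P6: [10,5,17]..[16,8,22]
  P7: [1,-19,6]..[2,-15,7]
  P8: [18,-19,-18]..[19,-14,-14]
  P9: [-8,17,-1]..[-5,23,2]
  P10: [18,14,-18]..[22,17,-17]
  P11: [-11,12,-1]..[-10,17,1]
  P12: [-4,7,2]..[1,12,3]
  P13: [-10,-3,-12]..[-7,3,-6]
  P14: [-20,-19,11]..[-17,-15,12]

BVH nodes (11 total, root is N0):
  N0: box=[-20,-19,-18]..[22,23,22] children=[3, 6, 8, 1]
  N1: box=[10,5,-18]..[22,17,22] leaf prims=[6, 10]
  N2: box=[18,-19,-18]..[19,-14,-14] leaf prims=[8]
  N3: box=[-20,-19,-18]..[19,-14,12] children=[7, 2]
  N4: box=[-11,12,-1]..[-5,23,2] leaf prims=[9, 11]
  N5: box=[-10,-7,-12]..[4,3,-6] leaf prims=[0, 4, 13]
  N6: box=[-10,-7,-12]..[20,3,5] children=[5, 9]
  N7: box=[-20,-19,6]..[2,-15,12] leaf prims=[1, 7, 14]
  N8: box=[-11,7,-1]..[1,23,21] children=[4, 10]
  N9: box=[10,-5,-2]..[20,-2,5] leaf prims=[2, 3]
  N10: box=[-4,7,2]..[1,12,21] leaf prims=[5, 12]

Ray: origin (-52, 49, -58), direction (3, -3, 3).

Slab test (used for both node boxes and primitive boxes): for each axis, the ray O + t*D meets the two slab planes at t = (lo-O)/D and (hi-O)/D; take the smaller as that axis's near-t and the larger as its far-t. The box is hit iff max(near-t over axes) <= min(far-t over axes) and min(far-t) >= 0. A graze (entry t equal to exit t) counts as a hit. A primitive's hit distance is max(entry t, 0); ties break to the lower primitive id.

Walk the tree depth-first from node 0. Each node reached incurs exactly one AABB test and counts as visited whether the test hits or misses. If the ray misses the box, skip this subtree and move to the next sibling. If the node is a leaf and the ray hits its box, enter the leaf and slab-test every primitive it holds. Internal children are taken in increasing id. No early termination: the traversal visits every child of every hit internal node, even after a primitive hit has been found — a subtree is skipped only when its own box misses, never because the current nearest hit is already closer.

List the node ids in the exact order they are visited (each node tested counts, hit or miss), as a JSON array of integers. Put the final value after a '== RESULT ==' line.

Traverse from the root:
N0 x:[32/3,74/3] y:[26/3,68/3] z:[40/3,80/3] -> hit [40/3,68/3], descend [1, 3, 6, 8]
  N1 x:[62/3,74/3] y:[32/3,44/3] z:[40/3,80/3] -> miss, prune
  N3 x:[32/3,71/3] y:[21,68/3] z:[40/3,70/3] -> hit [21,68/3], descend [2, 7]
    N2 x:[70/3,71/3] y:[21,68/3] z:[40/3,44/3] -> miss, prune
    N7 x:[32/3,18] y:[64/3,68/3] z:[64/3,70/3] -> miss, prune
  N6 x:[14,24] y:[46/3,56/3] z:[46/3,21] -> hit [46/3,56/3], descend [5, 9]
    N5 x:[14,56/3] y:[46/3,56/3] z:[46/3,52/3] -> hit [46/3,52/3] leaf, test {P0(miss), P4(miss), P13(miss)}
    N9 x:[62/3,24] y:[17,18] z:[56/3,21] -> miss, prune
  N8 x:[41/3,53/3] y:[26/3,14] z:[19,79/3] -> miss, prune

Visited [0, 1, 3, 2, 7, 6, 5, 9, 8]. Tests: 9 box, 1 leaf. Nearest: miss.

== RESULT ==
[0, 1, 3, 2, 7, 6, 5, 9, 8]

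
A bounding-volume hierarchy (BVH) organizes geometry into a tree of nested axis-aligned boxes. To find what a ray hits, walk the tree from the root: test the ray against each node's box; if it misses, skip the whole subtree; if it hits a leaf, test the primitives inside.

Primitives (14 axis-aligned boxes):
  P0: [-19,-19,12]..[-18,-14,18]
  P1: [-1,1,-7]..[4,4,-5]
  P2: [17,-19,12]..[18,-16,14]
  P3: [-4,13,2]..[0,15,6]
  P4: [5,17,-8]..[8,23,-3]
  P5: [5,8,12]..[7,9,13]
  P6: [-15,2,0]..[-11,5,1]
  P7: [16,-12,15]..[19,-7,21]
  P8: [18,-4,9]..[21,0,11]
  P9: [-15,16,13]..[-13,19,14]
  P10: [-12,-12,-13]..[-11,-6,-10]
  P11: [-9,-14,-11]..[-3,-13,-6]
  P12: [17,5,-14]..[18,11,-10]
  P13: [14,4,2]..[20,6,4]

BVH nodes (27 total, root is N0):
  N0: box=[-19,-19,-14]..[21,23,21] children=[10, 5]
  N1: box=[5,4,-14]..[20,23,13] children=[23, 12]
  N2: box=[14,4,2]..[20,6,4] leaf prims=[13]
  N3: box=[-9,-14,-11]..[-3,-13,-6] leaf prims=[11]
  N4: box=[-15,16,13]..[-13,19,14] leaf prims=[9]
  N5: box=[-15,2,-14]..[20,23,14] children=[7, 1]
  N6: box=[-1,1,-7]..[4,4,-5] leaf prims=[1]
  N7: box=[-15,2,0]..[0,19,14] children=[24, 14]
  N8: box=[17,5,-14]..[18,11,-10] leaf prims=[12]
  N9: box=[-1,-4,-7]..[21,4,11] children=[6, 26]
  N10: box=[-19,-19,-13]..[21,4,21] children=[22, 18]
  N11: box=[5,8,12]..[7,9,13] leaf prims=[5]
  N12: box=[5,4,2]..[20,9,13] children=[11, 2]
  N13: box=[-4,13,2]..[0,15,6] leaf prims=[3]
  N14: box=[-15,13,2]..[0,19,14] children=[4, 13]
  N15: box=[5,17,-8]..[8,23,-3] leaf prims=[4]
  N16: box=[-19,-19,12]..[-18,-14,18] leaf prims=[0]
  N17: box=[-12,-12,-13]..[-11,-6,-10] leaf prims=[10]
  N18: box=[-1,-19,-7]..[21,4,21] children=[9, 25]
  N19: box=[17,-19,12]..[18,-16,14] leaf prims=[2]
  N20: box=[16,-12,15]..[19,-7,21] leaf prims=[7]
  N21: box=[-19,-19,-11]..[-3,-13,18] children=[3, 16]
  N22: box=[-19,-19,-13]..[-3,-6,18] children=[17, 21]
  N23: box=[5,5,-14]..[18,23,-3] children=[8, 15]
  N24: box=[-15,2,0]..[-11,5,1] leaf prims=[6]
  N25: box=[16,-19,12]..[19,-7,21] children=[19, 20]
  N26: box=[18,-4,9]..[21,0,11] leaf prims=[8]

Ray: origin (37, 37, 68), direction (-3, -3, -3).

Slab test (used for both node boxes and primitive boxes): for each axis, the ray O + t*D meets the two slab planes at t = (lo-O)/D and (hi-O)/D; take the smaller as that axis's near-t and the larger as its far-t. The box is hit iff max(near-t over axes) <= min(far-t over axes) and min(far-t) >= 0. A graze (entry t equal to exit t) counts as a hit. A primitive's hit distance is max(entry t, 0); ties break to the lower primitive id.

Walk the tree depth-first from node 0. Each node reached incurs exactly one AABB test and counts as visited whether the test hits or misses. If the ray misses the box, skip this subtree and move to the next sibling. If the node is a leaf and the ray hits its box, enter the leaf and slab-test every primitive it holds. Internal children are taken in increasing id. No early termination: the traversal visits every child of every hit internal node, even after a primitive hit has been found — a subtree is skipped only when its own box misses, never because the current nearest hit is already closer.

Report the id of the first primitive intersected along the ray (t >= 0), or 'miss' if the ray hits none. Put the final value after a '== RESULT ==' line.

Trace the traversal:
N0 x:[16/3,56/3] y:[14/3,56/3] z:[47/3,82/3] -> hit [47/3,56/3], descend [5, 10]
  N5 x:[17/3,52/3] y:[14/3,35/3] z:[18,82/3] -> miss, prune
  N10 x:[16/3,56/3] y:[11,56/3] z:[47/3,27] -> hit [47/3,56/3], descend [18, 22]
    N18 x:[16/3,38/3] y:[11,56/3] z:[47/3,25] -> miss, prune
    N22 x:[40/3,56/3] y:[43/3,56/3] z:[50/3,27] -> hit [50/3,56/3], descend [17, 21]
      N17 x:[16,49/3] y:[43/3,49/3] z:[26,27] -> miss, prune
      N21 x:[40/3,56/3] y:[50/3,56/3] z:[50/3,79/3] -> hit [50/3,56/3], descend [3, 16]
        N3 x:[40/3,46/3] y:[50/3,17] z:[74/3,79/3] -> miss, prune
        N16 x:[55/3,56/3] y:[17,56/3] z:[50/3,56/3] -> hit [55/3,56/3] leaf, test {P0@t=55/3}

Visited [0, 5, 10, 18, 22, 17, 21, 3, 16]. Tests: 9 box, 1 leaf. Nearest: P0.

== RESULT ==
0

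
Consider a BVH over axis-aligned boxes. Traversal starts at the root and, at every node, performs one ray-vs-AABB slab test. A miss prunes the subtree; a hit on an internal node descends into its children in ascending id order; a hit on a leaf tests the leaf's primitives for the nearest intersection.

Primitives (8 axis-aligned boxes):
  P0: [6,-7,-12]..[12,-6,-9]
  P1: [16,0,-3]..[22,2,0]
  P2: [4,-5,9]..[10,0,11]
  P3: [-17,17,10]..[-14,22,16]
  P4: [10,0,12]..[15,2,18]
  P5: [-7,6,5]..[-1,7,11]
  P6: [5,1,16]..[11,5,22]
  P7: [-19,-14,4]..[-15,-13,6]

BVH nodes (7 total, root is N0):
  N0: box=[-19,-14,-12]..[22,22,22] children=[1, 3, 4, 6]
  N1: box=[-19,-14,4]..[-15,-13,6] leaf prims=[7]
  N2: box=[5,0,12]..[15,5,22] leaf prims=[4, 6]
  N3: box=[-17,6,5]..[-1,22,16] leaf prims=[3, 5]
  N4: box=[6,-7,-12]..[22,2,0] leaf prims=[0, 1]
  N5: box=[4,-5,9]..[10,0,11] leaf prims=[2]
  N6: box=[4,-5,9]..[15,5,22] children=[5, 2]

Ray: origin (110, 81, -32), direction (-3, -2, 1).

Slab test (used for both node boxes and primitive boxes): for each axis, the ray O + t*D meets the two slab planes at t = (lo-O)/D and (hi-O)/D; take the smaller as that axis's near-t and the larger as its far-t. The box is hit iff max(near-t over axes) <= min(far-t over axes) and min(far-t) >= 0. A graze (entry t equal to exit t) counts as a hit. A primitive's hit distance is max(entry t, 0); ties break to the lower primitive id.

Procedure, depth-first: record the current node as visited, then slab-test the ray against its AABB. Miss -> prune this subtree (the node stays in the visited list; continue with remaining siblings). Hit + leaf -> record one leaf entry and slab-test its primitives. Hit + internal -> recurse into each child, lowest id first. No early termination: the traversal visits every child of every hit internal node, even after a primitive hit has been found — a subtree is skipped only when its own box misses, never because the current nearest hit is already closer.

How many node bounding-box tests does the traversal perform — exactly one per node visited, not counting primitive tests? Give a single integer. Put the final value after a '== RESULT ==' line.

Trace the traversal:
N0 x:[88/3,43] y:[59/2,95/2] z:[20,54] -> hit [59/2,43], descend [1, 3, 4, 6]
  N1 x:[125/3,43] y:[47,95/2] z:[36,38] -> miss, prune
  N3 x:[37,127/3] y:[59/2,75/2] z:[37,48] -> hit [37,75/2] leaf, test {P3(miss), P5@t=37}
  N4 x:[88/3,104/3] y:[79/2,44] z:[20,32] -> miss, prune
  N6 x:[95/3,106/3] y:[38,43] z:[41,54] -> miss, prune

Summary -> nodes [0, 1, 3, 4, 6]; box-tests=5; leaf-entries=1; first=P5

== RESULT ==
5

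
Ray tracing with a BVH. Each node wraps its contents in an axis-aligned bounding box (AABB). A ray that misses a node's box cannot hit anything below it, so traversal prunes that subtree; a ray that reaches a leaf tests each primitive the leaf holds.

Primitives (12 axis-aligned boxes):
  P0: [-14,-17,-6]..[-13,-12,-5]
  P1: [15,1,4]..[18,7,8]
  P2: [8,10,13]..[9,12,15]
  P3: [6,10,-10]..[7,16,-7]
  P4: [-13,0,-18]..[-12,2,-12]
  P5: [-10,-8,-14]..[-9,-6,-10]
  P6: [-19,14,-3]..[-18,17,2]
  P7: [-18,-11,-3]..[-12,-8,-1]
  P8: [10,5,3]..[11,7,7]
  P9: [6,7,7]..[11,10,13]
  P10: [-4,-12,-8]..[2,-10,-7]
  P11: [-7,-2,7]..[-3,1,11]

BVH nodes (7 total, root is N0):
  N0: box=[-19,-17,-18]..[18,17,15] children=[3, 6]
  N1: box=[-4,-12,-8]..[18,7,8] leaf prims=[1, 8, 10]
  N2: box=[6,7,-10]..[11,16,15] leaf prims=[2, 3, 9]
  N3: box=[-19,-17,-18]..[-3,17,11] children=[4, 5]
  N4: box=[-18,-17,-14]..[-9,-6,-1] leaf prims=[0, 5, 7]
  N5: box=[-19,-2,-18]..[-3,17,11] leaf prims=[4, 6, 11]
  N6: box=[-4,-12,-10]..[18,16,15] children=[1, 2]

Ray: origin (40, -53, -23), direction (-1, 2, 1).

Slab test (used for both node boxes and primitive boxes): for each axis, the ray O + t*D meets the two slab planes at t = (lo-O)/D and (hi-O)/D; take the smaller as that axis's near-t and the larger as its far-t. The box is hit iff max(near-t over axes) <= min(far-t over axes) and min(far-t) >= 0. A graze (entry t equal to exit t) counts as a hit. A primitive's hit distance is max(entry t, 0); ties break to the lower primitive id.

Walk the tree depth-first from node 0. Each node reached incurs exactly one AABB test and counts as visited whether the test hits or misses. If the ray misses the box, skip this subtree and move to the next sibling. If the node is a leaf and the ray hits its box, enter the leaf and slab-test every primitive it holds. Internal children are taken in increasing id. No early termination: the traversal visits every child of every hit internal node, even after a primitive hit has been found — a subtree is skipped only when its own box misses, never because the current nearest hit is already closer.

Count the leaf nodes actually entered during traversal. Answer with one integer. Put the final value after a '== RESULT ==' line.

Traverse from the root:
N0 x:[22,59] y:[18,35] z:[5,38] -> hit [22,35], descend [3, 6]
  N3 x:[43,59] y:[18,35] z:[5,34] -> miss, prune
  N6 x:[22,44] y:[41/2,69/2] z:[13,38] -> hit [22,69/2], descend [1, 2]
    N1 x:[22,44] y:[41/2,30] z:[15,31] -> hit [22,30] leaf, test {P1(miss), P8@t=29, P10(miss)}
    N2 x:[29,34] y:[30,69/2] z:[13,38] -> hit [30,34] leaf, test {P2(miss), P3(miss), P9@t=30}

5 AABB tests over nodes [0, 3, 6, 1, 2]; 2 leaves entered; closest P8.

== RESULT ==
2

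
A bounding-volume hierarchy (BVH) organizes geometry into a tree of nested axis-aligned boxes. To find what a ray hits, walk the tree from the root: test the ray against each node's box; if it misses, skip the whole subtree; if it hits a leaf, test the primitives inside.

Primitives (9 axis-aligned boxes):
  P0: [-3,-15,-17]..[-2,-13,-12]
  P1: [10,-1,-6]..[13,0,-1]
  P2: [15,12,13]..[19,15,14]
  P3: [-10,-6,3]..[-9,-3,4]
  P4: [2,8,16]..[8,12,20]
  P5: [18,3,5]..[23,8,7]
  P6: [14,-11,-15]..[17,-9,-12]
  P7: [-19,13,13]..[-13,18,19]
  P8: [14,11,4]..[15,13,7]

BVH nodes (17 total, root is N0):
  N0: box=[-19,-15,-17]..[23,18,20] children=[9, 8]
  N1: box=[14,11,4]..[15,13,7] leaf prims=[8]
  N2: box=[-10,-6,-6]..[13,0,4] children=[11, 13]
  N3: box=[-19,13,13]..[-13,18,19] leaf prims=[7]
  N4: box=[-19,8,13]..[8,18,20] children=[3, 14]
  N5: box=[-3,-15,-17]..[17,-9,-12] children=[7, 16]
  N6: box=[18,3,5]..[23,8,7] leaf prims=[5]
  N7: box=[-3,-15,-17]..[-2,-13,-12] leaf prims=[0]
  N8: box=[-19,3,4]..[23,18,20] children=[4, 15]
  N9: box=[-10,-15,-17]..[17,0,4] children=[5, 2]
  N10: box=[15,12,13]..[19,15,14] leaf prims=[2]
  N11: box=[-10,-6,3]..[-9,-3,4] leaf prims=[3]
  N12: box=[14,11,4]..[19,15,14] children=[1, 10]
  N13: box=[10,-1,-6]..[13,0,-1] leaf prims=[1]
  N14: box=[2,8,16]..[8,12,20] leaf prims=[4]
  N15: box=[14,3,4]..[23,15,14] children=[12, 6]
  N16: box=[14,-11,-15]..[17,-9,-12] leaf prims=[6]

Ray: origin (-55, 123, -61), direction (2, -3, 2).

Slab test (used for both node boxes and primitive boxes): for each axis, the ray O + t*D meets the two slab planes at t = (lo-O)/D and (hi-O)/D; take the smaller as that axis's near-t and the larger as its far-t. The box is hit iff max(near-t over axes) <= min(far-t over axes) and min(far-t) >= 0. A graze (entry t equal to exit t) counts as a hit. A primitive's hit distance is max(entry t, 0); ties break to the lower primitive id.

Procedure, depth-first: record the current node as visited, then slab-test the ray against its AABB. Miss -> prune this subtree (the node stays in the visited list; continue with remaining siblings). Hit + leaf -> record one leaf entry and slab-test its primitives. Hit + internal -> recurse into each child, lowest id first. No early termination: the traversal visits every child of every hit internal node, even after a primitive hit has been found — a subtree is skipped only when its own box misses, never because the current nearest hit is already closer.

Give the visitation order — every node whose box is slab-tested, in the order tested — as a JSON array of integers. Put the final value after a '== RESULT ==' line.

Walk:
N0 x:[18,39] y:[35,46] z:[22,81/2] -> hit [35,39], descend [8, 9]
  N8 x:[18,39] y:[35,40] z:[65/2,81/2] -> hit [35,39], descend [4, 15]
    N4 x:[18,63/2] y:[35,115/3] z:[37,81/2] -> miss, prune
    N15 x:[69/2,39] y:[36,40] z:[65/2,75/2] -> hit [36,75/2], descend [6, 12]
      N6 x:[73/2,39] y:[115/3,40] z:[33,34] -> miss, prune
      N12 x:[69/2,37] y:[36,112/3] z:[65/2,75/2] -> hit [36,37], descend [1, 10]
        N1 x:[69/2,35] y:[110/3,112/3] z:[65/2,34] -> miss, prune
        N10 x:[35,37] y:[36,37] z:[37,75/2] -> hit [37,37] leaf, test {P2@t=37}
  N9 x:[45/2,36] y:[41,46] z:[22,65/2] -> miss, prune

Visited [0, 8, 4, 15, 6, 12, 1, 10, 9]. Tests: 9 box, 1 leaf. Nearest: P2.

== RESULT ==
[0, 8, 4, 15, 6, 12, 1, 10, 9]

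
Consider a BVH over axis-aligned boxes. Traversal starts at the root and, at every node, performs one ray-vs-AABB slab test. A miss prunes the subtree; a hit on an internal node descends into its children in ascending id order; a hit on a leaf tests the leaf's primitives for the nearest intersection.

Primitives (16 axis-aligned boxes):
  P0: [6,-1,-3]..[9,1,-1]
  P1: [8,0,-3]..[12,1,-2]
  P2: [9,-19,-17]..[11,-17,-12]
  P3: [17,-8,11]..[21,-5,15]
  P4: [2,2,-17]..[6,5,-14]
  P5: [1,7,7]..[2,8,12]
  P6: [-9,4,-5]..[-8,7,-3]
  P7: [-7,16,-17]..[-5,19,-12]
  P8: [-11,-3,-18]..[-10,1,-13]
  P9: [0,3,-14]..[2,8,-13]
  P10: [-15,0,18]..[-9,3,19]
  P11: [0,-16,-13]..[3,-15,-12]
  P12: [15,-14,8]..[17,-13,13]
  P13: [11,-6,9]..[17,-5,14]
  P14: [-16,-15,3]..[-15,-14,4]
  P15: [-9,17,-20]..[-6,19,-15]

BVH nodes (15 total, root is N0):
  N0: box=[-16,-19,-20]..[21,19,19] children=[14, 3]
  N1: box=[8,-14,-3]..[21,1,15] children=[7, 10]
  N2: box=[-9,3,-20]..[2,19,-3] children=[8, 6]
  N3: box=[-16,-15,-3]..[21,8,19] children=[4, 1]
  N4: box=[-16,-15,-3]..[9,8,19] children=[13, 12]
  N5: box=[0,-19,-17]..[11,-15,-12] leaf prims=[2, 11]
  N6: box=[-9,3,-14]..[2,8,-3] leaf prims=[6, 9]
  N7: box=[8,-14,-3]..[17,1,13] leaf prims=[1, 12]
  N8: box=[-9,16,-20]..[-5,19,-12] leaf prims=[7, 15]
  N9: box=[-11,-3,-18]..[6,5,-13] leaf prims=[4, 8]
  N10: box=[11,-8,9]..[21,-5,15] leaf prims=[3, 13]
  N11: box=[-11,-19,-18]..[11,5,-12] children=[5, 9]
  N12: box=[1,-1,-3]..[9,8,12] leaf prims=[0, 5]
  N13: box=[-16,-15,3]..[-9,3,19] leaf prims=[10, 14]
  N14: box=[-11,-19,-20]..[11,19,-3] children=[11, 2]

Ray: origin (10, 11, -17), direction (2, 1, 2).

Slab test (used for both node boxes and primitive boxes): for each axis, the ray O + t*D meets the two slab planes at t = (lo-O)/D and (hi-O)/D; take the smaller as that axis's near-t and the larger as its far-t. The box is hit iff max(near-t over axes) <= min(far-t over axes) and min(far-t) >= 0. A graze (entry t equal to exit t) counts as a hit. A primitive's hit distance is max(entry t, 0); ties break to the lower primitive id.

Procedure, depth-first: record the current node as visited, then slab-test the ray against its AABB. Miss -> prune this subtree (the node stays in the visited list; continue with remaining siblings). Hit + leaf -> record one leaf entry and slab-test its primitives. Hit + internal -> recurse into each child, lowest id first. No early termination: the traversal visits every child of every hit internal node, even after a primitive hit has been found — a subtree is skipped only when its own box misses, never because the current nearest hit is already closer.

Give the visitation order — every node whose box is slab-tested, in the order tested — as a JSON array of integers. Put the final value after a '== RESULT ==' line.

Walk:
N0 x:[-13,11/2] y:[-30,8] z:[-3/2,18] -> hit [-3/2,11/2], descend [3, 14]
  N3 x:[-13,11/2] y:[-26,-3] z:[7,18] -> miss, prune
  N14 x:[-21/2,1/2] y:[-30,8] z:[-3/2,7] -> hit [-3/2,1/2], descend [2, 11]
    N2 x:[-19/2,-4] y:[-8,8] z:[-3/2,7] -> miss, prune
    N11 x:[-21/2,1/2] y:[-30,-6] z:[-1/2,5/2] -> miss, prune

Visited [0, 3, 14, 2, 11]. Tests: 5 box, 0 leaf. Nearest: miss.

== RESULT ==
[0, 3, 14, 2, 11]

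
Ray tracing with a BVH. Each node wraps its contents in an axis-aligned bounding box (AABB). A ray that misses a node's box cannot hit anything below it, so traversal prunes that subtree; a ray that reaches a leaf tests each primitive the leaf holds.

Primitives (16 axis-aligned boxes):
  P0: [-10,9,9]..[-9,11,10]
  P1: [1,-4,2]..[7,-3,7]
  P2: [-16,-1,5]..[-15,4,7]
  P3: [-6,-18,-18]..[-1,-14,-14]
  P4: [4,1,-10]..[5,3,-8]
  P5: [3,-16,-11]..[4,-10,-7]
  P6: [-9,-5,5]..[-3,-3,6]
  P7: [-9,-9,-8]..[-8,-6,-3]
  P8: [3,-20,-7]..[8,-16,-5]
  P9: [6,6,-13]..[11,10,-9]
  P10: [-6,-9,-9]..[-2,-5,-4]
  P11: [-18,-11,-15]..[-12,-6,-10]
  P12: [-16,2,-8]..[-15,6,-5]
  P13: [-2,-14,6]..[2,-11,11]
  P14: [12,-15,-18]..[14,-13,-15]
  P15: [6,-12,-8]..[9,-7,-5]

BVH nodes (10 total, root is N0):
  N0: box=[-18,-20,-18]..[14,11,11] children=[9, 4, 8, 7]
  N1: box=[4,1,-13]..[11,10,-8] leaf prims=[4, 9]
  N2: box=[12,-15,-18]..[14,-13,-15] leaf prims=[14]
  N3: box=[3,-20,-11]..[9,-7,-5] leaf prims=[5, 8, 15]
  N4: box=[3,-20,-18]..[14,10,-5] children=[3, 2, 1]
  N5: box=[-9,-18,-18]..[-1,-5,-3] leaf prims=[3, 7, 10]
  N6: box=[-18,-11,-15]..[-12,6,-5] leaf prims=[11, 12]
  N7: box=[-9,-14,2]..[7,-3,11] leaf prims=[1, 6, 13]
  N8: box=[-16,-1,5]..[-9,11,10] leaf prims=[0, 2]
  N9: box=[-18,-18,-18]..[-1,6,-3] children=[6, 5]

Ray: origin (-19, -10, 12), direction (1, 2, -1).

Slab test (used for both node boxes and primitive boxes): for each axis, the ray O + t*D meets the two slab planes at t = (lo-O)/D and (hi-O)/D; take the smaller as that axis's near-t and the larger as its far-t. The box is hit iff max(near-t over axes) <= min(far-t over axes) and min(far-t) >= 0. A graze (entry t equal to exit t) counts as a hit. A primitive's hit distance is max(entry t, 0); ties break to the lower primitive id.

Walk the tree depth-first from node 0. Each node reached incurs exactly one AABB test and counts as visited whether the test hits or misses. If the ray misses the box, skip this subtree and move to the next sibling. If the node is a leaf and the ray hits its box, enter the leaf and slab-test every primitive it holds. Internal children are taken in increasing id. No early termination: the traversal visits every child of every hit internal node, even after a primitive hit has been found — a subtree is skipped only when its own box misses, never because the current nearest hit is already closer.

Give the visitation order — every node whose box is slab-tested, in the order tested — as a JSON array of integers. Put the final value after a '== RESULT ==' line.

Trace the traversal:
N0 x:[1,33] y:[-5,21/2] z:[1,30] -> hit [1,21/2], descend [4, 7, 8, 9]
  N4 x:[22,33] y:[-5,10] z:[17,30] -> miss, prune
  N7 x:[10,26] y:[-2,7/2] z:[1,10] -> miss, prune
  N8 x:[3,10] y:[9/2,21/2] z:[2,7] -> hit [9/2,7] leaf, test {P0(miss), P2(miss)}
  N9 x:[1,18] y:[-4,8] z:[15,30] -> miss, prune

Visited [0, 4, 7, 8, 9]. Tests: 5 box, 1 leaf. Nearest: miss.

== RESULT ==
[0, 4, 7, 8, 9]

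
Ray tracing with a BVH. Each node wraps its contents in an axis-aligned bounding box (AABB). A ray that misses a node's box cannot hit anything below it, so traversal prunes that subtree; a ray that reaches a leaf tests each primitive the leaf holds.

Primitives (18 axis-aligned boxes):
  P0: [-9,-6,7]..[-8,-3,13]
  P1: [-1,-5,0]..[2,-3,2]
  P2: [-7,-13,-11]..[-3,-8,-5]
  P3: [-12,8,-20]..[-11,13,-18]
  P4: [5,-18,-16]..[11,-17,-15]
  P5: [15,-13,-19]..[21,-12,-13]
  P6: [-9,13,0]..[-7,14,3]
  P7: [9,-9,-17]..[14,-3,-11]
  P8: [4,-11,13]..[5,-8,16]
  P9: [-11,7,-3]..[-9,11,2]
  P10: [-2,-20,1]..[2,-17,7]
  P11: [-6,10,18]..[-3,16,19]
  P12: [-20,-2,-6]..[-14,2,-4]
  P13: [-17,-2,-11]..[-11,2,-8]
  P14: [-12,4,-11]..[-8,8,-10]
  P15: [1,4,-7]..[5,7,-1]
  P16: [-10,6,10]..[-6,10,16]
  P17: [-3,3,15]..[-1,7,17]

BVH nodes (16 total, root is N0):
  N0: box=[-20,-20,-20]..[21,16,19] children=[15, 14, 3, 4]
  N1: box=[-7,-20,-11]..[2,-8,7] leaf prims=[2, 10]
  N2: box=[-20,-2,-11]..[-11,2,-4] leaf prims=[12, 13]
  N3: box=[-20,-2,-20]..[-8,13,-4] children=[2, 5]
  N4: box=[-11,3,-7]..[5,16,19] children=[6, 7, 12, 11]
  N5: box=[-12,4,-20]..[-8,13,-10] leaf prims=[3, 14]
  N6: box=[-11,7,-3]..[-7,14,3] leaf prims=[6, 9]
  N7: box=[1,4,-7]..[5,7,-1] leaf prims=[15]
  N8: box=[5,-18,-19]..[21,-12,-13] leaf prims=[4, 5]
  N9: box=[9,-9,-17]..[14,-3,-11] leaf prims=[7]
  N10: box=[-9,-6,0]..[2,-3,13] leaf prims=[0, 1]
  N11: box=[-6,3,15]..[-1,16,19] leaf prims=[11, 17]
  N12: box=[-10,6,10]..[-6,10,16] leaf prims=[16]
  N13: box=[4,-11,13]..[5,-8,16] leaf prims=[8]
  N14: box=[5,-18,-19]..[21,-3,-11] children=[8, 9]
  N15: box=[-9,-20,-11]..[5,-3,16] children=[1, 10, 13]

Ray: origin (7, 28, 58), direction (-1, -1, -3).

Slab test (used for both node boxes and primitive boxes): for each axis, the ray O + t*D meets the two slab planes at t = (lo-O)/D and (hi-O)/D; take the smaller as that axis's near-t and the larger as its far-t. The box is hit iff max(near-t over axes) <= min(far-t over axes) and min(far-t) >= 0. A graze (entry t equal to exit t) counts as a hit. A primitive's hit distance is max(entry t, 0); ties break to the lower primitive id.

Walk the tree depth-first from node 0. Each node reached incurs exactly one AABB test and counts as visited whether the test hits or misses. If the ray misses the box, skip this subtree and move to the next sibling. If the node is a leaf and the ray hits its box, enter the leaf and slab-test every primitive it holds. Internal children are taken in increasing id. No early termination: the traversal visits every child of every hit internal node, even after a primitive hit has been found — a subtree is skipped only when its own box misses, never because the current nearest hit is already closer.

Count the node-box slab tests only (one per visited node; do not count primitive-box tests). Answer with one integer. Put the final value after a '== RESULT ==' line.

Trace the traversal:
N0 x:[-14,27] y:[12,48] z:[13,26] -> hit [13,26], descend [3, 4, 14, 15]
  N3 x:[15,27] y:[15,30] z:[62/3,26] -> hit [62/3,26], descend [2, 5]
    N2 x:[18,27] y:[26,30] z:[62/3,23] -> miss, prune
    N5 x:[15,19] y:[15,24] z:[68/3,26] -> miss, prune
  N4 x:[2,18] y:[12,25] z:[13,65/3] -> hit [13,18], descend [6, 7, 11, 12]
    N6 x:[14,18] y:[14,21] z:[55/3,61/3] -> miss, prune
    N7 x:[2,6] y:[21,24] z:[59/3,65/3] -> miss, prune
    N11 x:[8,13] y:[12,25] z:[13,43/3] -> hit [13,13] leaf, test {P11@t=13, P17(miss)}
    N12 x:[13,17] y:[18,22] z:[14,16] -> miss, prune
  N14 x:[-14,2] y:[31,46] z:[23,77/3] -> miss, prune
  N15 x:[2,16] y:[31,48] z:[14,23] -> miss, prune

Summary -> nodes [0, 3, 2, 5, 4, 6, 7, 11, 12, 14, 15]; box-tests=11; leaf-entries=1; first=P11

== RESULT ==
11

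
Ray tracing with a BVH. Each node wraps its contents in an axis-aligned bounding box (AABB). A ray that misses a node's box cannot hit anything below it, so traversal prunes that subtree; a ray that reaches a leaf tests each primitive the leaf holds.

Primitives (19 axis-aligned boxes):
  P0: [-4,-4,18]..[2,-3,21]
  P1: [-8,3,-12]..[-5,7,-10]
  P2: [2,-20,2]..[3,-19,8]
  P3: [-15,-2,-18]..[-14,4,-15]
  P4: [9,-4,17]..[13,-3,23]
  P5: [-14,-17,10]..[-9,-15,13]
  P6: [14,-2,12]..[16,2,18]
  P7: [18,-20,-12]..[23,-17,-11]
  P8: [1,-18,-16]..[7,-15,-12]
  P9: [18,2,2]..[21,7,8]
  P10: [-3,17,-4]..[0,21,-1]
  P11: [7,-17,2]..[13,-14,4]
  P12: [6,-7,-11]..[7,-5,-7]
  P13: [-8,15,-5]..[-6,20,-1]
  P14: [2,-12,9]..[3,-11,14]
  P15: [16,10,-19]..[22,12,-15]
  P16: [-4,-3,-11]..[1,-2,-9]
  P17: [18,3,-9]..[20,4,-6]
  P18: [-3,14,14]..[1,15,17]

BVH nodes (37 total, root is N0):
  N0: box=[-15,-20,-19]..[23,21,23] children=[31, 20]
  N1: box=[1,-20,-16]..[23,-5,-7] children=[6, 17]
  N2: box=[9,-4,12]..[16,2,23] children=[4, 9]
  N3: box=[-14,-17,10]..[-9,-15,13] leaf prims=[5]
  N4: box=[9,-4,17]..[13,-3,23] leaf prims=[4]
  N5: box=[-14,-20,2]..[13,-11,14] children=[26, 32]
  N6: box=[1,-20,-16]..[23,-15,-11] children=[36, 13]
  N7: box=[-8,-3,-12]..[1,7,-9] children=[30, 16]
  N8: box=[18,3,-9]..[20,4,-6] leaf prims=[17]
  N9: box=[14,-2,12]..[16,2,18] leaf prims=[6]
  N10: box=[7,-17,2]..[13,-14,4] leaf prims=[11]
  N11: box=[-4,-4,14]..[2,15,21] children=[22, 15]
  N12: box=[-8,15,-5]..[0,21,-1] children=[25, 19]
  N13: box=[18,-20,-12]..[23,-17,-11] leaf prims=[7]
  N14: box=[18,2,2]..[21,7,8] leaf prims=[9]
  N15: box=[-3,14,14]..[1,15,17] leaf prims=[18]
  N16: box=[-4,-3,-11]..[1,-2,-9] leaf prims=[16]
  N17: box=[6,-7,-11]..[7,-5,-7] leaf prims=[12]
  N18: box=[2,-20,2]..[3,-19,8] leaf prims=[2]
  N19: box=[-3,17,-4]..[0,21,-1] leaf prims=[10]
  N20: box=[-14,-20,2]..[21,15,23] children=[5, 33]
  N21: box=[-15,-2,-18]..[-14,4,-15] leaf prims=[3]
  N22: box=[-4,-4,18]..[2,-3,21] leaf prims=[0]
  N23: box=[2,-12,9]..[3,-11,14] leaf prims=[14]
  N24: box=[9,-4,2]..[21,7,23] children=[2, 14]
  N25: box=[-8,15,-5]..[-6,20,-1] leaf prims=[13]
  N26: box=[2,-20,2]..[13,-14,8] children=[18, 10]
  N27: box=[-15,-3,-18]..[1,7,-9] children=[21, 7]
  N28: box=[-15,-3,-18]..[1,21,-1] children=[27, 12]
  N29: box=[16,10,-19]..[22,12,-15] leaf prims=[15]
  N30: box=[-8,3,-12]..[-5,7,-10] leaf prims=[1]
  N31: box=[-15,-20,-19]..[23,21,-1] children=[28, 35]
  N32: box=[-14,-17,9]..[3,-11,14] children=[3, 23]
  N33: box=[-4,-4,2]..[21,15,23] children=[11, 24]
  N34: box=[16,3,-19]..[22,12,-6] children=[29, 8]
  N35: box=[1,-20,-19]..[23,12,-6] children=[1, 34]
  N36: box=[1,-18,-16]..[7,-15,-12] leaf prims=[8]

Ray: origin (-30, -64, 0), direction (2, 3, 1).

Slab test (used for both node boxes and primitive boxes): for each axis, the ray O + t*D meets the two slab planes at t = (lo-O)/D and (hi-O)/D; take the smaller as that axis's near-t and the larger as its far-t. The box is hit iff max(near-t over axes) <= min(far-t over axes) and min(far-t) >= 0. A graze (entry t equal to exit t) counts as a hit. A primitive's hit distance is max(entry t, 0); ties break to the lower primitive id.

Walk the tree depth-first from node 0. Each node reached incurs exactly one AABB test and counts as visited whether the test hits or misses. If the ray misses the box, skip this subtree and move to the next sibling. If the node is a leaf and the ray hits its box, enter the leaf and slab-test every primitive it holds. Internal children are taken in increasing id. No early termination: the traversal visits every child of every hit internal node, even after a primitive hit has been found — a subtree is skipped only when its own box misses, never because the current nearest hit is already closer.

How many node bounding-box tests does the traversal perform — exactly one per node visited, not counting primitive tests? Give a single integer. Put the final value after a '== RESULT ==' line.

Trace the traversal:
N0 x:[15/2,53/2] y:[44/3,85/3] z:[-19,23] -> hit [44/3,23], descend [20, 31]
  N20 x:[8,51/2] y:[44/3,79/3] z:[2,23] -> hit [44/3,23], descend [5, 33]
    N5 x:[8,43/2] y:[44/3,53/3] z:[2,14] -> miss, prune
    N33 x:[13,51/2] y:[20,79/3] z:[2,23] -> hit [20,23], descend [11, 24]
      N11 x:[13,16] y:[20,79/3] z:[14,21] -> miss, prune
      N24 x:[39/2,51/2] y:[20,71/3] z:[2,23] -> hit [20,23], descend [2, 14]
        N2 x:[39/2,23] y:[20,22] z:[12,23] -> hit [20,22], descend [4, 9]
          N4 x:[39/2,43/2] y:[20,61/3] z:[17,23] -> hit [20,61/3] leaf, test {P4@t=20}
          N9 x:[22,23] y:[62/3,22] z:[12,18] -> miss, prune
        N14 x:[24,51/2] y:[22,71/3] z:[2,8] -> miss, prune
  N31 x:[15/2,53/2] y:[44/3,85/3] z:[-19,-1] -> miss, prune

Visited [0, 20, 5, 33, 11, 24, 2, 4, 9, 14, 31]. Tests: 11 box, 1 leaf. Nearest: P4.

== RESULT ==
11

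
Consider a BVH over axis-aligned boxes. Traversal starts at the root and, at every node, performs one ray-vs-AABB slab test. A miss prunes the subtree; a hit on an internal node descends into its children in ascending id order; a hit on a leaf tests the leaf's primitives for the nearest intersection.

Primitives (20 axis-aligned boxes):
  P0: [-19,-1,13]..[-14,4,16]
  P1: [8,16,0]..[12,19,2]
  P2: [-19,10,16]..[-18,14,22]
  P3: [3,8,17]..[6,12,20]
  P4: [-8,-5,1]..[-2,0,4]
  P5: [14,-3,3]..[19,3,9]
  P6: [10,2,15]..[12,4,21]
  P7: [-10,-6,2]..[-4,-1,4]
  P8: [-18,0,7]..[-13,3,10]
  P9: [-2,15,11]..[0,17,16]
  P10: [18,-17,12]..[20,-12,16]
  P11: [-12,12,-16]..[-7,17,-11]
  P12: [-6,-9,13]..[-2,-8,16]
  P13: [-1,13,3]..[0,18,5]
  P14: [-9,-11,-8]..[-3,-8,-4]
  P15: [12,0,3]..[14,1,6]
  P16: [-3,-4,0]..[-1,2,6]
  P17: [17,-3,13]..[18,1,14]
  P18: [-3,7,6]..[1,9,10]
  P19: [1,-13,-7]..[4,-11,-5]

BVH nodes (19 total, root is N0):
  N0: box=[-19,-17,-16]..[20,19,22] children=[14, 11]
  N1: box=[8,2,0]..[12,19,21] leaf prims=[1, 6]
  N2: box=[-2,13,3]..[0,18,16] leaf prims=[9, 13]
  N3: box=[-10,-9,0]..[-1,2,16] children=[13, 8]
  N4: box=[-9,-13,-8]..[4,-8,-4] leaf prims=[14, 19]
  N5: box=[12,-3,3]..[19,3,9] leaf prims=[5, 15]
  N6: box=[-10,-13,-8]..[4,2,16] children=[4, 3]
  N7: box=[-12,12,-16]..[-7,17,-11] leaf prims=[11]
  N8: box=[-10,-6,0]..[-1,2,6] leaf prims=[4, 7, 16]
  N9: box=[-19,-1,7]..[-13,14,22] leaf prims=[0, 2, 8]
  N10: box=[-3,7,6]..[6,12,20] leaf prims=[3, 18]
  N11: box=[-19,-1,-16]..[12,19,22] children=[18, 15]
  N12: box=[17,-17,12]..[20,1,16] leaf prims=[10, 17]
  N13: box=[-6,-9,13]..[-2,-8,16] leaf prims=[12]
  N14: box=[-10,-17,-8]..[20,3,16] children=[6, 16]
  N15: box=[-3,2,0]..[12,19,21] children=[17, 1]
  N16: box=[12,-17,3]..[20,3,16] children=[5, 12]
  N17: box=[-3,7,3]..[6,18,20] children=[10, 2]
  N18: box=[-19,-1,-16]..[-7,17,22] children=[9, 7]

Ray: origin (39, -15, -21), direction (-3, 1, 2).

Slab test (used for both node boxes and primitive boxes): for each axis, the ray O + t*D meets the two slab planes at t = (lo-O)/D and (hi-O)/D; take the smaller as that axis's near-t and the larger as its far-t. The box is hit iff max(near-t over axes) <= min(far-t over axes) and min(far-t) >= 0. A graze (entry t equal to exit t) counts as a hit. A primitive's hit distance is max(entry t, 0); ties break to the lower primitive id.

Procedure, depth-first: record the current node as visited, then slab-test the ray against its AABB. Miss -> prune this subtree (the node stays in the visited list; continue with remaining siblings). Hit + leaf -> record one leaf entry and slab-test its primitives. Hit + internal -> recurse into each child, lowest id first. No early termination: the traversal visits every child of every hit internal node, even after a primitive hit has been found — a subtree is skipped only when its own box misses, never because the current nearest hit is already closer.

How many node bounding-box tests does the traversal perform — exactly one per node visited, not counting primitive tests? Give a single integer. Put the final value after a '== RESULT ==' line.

Traverse from the root:
N0 x:[19/3,58/3] y:[-2,34] z:[5/2,43/2] -> hit [19/3,58/3], descend [11, 14]
  N11 x:[9,58/3] y:[14,34] z:[5/2,43/2] -> hit [14,58/3], descend [15, 18]
    N15 x:[9,14] y:[17,34] z:[21/2,21] -> miss, prune
    N18 x:[46/3,58/3] y:[14,32] z:[5/2,43/2] -> hit [46/3,58/3], descend [7, 9]
      N7 x:[46/3,17] y:[27,32] z:[5/2,5] -> miss, prune
      N9 x:[52/3,58/3] y:[14,29] z:[14,43/2] -> hit [52/3,58/3] leaf, test {P0@t=53/3, P2(miss), P8(miss)}
  N14 x:[19/3,49/3] y:[-2,18] z:[13/2,37/2] -> hit [13/2,49/3], descend [6, 16]
    N6 x:[35/3,49/3] y:[2,17] z:[13/2,37/2] -> hit [35/3,49/3], descend [3, 4]
      N3 x:[40/3,49/3] y:[6,17] z:[21/2,37/2] -> hit [40/3,49/3], descend [8, 13]
        N8 x:[40/3,49/3] y:[9,17] z:[21/2,27/2] -> hit [40/3,27/2] leaf, test {P4(miss), P7(miss), P16@t=40/3}
        N13 x:[41/3,15] y:[6,7] z:[17,37/2] -> miss, prune
      N4 x:[35/3,16] y:[2,7] z:[13/2,17/2] -> miss, prune
    N16 x:[19/3,9] y:[-2,18] z:[12,37/2] -> miss, prune

order=[0, 11, 15, 18, 7, 9, 14, 6, 3, 8, 13, 4, 16]  |boxes|=13  |leaves|=2  hit=P16

== RESULT ==
13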